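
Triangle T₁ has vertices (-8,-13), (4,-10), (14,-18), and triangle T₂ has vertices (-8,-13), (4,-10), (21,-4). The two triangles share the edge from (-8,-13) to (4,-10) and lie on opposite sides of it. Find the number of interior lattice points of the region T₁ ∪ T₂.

The union is the simple quadrilateral with vertices (-8,-13), (14,-18), (4,-10), (21,-4) in order.
By the shoelace formula, twice the signed area is |((-8)·(-18) − 14·(-13)) + (14·(-10) − 4·(-18)) + (4·(-4) − 21·(-10)) + (21·(-13) − (-8)·(-4))| = 147, so the area is 147/2.
Along each edge there are gcd(|Δx|,|Δy|)+1 lattice points, so counting each shared vertex once the boundary has gcd(22,5) + gcd(10,8) + gcd(17,6) + gcd(29,9) = 1+2+1+1 = 5.
By Pick's theorem I = A − B/2 + 1 = 147/2 − 5/2 + 1 = 72.

72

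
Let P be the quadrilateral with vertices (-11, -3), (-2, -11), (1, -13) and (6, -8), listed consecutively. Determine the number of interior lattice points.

55

By the shoelace formula, twice the signed area is |((-11)·(-11) − (-2)·(-3)) + ((-2)·(-13) − 1·(-11)) + (1·(-8) − 6·(-13)) + (6·(-3) − (-11)·(-8))| = 116, so the area is 58.
The number of boundary lattice points is Σ gcd(|Δx|,|Δy|) = gcd(9,8) + gcd(3,2) + gcd(5,5) + gcd(17,5) = 1+1+5+1 = 8.
Pick's theorem gives I = A − B/2 + 1 = 58 − 8/2 + 1 = 55.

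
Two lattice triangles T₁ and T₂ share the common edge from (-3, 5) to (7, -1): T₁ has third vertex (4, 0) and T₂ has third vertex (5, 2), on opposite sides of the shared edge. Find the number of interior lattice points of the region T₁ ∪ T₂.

The union is the simple quadrilateral with vertices (-3, 5), (4, 0), (7, -1), (5, 2) in order.
Using the shoelace formula, 2A = |((-3)·0 − 4·5) + (4·(-1) − 7·0) + (7·2 − 5·(-1)) + (5·5 − (-3)·2)| = 26, so the area is 13.
Along each edge there are gcd(|Δx|,|Δy|)+1 lattice points, so counting each shared vertex once the boundary has gcd(7,5) + gcd(3,1) + gcd(2,3) + gcd(8,3) = 1+1+1+1 = 4.
By Pick's theorem I = A − B/2 + 1 = 13 − 4/2 + 1 = 12.

12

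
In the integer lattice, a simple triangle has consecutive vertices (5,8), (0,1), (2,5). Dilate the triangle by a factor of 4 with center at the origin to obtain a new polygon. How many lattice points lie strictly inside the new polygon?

37

The shoelace formula gives twice the area as |(5·1 − 0·8) + (0·5 − 2·1) + (2·8 − 5·5)| = 6, so the area is 3.
Along each edge there are gcd(|Δx|,|Δy|)+1 lattice points, so counting each shared vertex once the boundary has gcd(5,7) + gcd(2,4) + gcd(3,3) = 1+2+3 = 6.
Scaling by 4 multiplies the area by 4² = 16 (so the new area is 48) and multiplies the boundary lattice-point count by 4, giving 24.
By Pick's theorem, the interior count of the dilated polygon is 48 − 24/2 + 1 = 37.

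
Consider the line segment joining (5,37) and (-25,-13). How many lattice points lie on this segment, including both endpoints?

The number of lattice points on a segment between lattice points is gcd(|Δx|,|Δy|) + 1 = gcd(30,50) + 1 = 10 + 1 = 11.

11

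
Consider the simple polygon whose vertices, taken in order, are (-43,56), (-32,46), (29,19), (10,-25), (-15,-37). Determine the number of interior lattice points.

The shoelace formula gives twice the area as |[(-43)·46 − (-32)·56] + [(-32)·19 − 29·46] + [29·(-25) − 10·19] + [10·(-37) − (-15)·(-25)] + [(-15)·56 − (-43)·(-37)]| = 6219, so the area is 3109.5.
The number of boundary lattice points is Σ gcd(|Δx|,|Δy|) = gcd(11,10) + gcd(61,27) + gcd(19,44) + gcd(25,12) + gcd(28,93) = 1+1+1+1+1 = 5.
Pick's theorem gives I = A − B/2 + 1 = 3109.5 − 5/2 + 1 = 3108.

3108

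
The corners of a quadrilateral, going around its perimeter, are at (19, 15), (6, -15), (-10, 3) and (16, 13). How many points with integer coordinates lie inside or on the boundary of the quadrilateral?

The shoelace formula gives twice the area as |[19·(-15) − 6·15] + [6·3 − (-10)·(-15)] + [(-10)·13 − 16·3] + [16·15 − 19·13]| = 692, so the area is 346.
Summing gcd(|Δx|,|Δy|) over the edges gives the boundary count: gcd(13,30) + gcd(16,18) + gcd(26,10) + gcd(3,2) = 1+2+2+1 = 6.
Pick's theorem gives I = A − B/2 + 1 = 346 − 6/2 + 1 = 344, so the closed region contains I + B = 344 + 6 = 350 lattice points.

350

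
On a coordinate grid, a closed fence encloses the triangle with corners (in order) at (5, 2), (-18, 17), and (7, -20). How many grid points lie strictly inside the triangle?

237

The shoelace formula gives twice the area as |[5·17 − (-18)·2] + [(-18)·(-20) − 7·17] + [7·2 − 5·(-20)]| = 476, so the area is 238.
The number of boundary lattice points is Σ gcd(|Δx|,|Δy|) = gcd(23,15) + gcd(25,37) + gcd(2,22) = 1+1+2 = 4.
By Pick's theorem A = I + B/2 − 1, so I = 238 − 4/2 + 1 = 237.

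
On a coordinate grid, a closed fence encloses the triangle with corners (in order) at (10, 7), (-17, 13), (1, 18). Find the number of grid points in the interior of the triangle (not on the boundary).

120

The shoelace formula gives twice the area as |[10·13 − (-17)·7] + [(-17)·18 − 1·13] + [1·7 − 10·18]| = 243, so the area is 121.5.
The number of boundary lattice points is Σ gcd(|Δx|,|Δy|) = gcd(27,6) + gcd(18,5) + gcd(9,11) = 3+1+1 = 5.
By Pick's theorem A = I + B/2 − 1, so I = 121.5 − 5/2 + 1 = 120.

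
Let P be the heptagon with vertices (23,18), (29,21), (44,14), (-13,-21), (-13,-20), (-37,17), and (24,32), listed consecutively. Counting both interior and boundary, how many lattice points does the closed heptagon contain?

Using the shoelace formula, 2A = |(23·21 − 29·18) + (29·14 − 44·21) + (44·(-21) − (-13)·14) + ((-13)·(-20) − (-13)·(-21)) + ((-13)·17 − (-37)·(-20)) + ((-37)·32 − 24·17) + (24·18 − 23·32)| = 4169, so the area is 4169/2.
Summing gcd(|Δx|,|Δy|) over the edges gives the boundary count: gcd(6,3) + gcd(15,7) + gcd(57,35) + gcd(0,1) + gcd(24,37) + gcd(61,15) + gcd(1,14) = 3+1+1+1+1+1+1 = 9.
Pick's theorem gives I = A − B/2 + 1 = 4169/2 − 9/2 + 1 = 2081, so the closed region contains I + B = 2081 + 9 = 2090 lattice points.

2090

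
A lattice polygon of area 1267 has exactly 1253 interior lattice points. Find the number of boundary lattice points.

Pick's theorem gives A = I + B/2 − 1, so B = 2(A − I + 1) = 2(1267 − 1253 + 1) = 30.

30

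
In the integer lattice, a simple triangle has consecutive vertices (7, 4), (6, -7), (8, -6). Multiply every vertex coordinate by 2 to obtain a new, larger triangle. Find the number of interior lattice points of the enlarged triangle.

40

Using the shoelace formula, 2A = |[7·(-7) − 6·4] + [6·(-6) − 8·(-7)] + [8·4 − 7·(-6)]| = 21, so the area is 10.5.
Along each edge there are gcd(|Δx|,|Δy|)+1 lattice points, so counting each shared vertex once the boundary has gcd(1,11) + gcd(2,1) + gcd(1,10) = 1+1+1 = 3.
Scaling by 2 multiplies the area by 2² = 4 (so the new area is 42) and multiplies the boundary lattice-point count by 2, giving 6.
By Pick's theorem, the interior count of the dilated polygon is 42 − 6/2 + 1 = 40.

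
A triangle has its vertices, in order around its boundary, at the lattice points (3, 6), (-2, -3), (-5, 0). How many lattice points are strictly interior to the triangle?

The shoelace formula gives twice the area as |[3·(-3) − (-2)·6] + [(-2)·0 − (-5)·(-3)] + [(-5)·6 − 3·0]| = 42, so the area is 21.
Summing gcd(|Δx|,|Δy|) over the edges gives the boundary count: gcd(5,9) + gcd(3,3) + gcd(8,6) = 1+3+2 = 6.
By Pick's theorem A = I + B/2 − 1, so I = 21 − 6/2 + 1 = 19.

19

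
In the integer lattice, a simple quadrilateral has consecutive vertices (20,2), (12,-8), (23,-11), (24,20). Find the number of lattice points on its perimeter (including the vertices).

Along each edge there are gcd(|Δx|,|Δy|)+1 lattice points, so counting each shared vertex once the boundary has gcd(8,10) + gcd(11,3) + gcd(1,31) + gcd(4,18) = 2+1+1+2 = 6.

6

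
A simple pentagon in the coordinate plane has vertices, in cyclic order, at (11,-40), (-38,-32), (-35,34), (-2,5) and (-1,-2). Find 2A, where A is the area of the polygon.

The shoelace formula gives twice the area as |[11·(-32) − (-38)·(-40)] + [(-38)·34 − (-35)·(-32)] + [(-35)·5 − (-2)·34] + [(-2)·(-2) − (-1)·5] + [(-1)·(-40) − 11·(-2)]| = 4320, so the area is 2160.

4320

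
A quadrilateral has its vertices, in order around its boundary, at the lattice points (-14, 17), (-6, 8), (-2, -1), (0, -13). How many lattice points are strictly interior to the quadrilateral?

70

Using the shoelace formula, 2A = |[(-14)·8 − (-6)·17] + [(-6)·(-1) − (-2)·8] + [(-2)·(-13) − 0·(-1)] + [0·17 − (-14)·(-13)]| = 144, so the area is 72.
Summing gcd(|Δx|,|Δy|) over the edges gives the boundary count: gcd(8,9) + gcd(4,9) + gcd(2,12) + gcd(14,30) = 1+1+2+2 = 6.
Pick's theorem gives I = A − B/2 + 1 = 72 − 6/2 + 1 = 70.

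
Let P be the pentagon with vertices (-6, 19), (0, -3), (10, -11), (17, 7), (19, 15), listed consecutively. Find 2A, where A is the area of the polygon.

By the shoelace formula, twice the signed area is |((-6)·(-3) − 0·19) + (0·(-11) − 10·(-3)) + (10·7 − 17·(-11)) + (17·15 − 19·7) + (19·19 − (-6)·15)| = 878, so the area is 439.

878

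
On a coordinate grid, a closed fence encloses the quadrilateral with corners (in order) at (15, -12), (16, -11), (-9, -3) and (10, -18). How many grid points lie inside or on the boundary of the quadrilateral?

114

Using the shoelace formula, 2A = |[15·(-11) − 16·(-12)] + [16·(-3) − (-9)·(-11)] + [(-9)·(-18) − 10·(-3)] + [10·(-12) − 15·(-18)]| = 222, so the area is 111.
Along each edge there are gcd(|Δx|,|Δy|)+1 lattice points, so counting each shared vertex once the boundary has gcd(1,1) + gcd(25,8) + gcd(19,15) + gcd(5,6) = 1+1+1+1 = 4.
Pick's theorem gives I = A − B/2 + 1 = 111 − 4/2 + 1 = 110, so the closed region contains I + B = 110 + 4 = 114 lattice points.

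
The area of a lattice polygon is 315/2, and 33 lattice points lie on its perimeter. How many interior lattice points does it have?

From Pick's theorem, I = A − B/2 + 1 = 315/2 − 33/2 + 1 = 142.

142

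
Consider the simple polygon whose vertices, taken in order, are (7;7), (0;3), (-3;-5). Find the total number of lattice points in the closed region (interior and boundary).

By the shoelace formula, twice the signed area is |[7·3 − 0·7] + [0·(-5) − (-3)·3] + [(-3)·7 − 7·(-5)]| = 44, so the area is 22.
Along each edge there are gcd(|Δx|,|Δy|)+1 lattice points, so counting each shared vertex once the boundary has gcd(7,4) + gcd(3,8) + gcd(10,12) = 1+1+2 = 4.
Pick's theorem gives I = A − B/2 + 1 = 22 − 4/2 + 1 = 21, so the closed region contains I + B = 21 + 4 = 25 lattice points.

25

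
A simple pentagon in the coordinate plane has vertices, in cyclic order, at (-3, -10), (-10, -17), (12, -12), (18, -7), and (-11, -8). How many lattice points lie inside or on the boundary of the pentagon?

By the shoelace formula, twice the signed area is |[(-3)·(-17) − (-10)·(-10)] + [(-10)·(-12) − 12·(-17)] + [12·(-7) − 18·(-12)] + [18·(-8) − (-11)·(-7)] + [(-11)·(-10) − (-3)·(-8)]| = 272, so the area is 136.
Summing gcd(|Δx|,|Δy|) over the edges gives the boundary count: gcd(7,7) + gcd(22,5) + gcd(6,5) + gcd(29,1) + gcd(8,2) = 7+1+1+1+2 = 12.
Pick's theorem gives I = A − B/2 + 1 = 136 − 12/2 + 1 = 131, so the closed region contains I + B = 131 + 12 = 143 lattice points.

143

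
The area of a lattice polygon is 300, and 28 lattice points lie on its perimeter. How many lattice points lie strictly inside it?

287

From Pick's theorem, I = A − B/2 + 1 = 300 − 28/2 + 1 = 287.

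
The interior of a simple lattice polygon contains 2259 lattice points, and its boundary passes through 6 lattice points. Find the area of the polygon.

2261

Pick's theorem states A = I + B/2 − 1, so A = 2259 + 6/2 − 1 = 2261.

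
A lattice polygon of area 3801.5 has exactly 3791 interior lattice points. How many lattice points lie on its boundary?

23

Pick's theorem gives A = I + B/2 − 1, so B = 2(A − I + 1) = 2(3801.5 − 3791 + 1) = 23.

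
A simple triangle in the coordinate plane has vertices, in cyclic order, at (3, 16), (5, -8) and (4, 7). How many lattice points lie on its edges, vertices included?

Along each edge there are gcd(|Δx|,|Δy|)+1 lattice points, so counting each shared vertex once the boundary has gcd(2,24) + gcd(1,15) + gcd(1,9) = 2+1+1 = 4.

4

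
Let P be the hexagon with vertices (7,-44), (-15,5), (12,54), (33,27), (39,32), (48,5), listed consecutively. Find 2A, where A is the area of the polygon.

By the shoelace formula, twice the signed area is |[7·5 − (-15)·(-44)] + [(-15)·54 − 12·5] + [12·27 − 33·54] + [33·32 − 39·27] + [39·5 − 48·32] + [48·(-44) − 7·5]| = 6438, so the area is 3219.

6438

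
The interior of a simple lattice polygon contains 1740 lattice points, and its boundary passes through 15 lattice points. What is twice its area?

Pick's theorem states A = I + B/2 − 1, so A = 1740 + 15/2 − 1 = 3493/2.
Hence 2A = 3493.

3493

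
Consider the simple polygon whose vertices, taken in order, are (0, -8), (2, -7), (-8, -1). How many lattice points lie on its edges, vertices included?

4

Summing gcd(|Δx|,|Δy|) over the edges gives the boundary count: gcd(2,1) + gcd(10,6) + gcd(8,7) = 1+2+1 = 4.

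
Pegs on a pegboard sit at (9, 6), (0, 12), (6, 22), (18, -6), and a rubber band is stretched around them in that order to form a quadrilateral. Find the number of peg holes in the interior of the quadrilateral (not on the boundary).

By the shoelace formula, twice the signed area is |[9·12 − 0·6] + [0·22 − 6·12] + [6·(-6) − 18·22] + [18·6 − 9·(-6)]| = 234, so the area is 117.
The number of boundary lattice points is Σ gcd(|Δx|,|Δy|) = gcd(9,6) + gcd(6,10) + gcd(12,28) + gcd(9,12) = 3+2+4+3 = 12.
Pick's theorem gives I = A − B/2 + 1 = 117 − 12/2 + 1 = 112.

112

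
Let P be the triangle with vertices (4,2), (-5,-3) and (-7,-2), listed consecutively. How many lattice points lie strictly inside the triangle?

9

The shoelace formula gives twice the area as |(4·(-3) − (-5)·2) + ((-5)·(-2) − (-7)·(-3)) + ((-7)·2 − 4·(-2))| = 19, so the area is 19/2.
Summing gcd(|Δx|,|Δy|) over the edges gives the boundary count: gcd(9,5) + gcd(2,1) + gcd(11,4) = 1+1+1 = 3.
Pick's theorem gives I = A − B/2 + 1 = 19/2 − 3/2 + 1 = 9.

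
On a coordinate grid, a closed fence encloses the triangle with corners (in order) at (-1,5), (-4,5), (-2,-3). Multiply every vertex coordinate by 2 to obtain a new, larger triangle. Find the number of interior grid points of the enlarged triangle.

By the shoelace formula, twice the signed area is |[(-1)·5 − (-4)·5] + [(-4)·(-3) − (-2)·5] + [(-2)·5 − (-1)·(-3)]| = 24, so the area is 12.
Along each edge there are gcd(|Δx|,|Δy|)+1 lattice points, so counting each shared vertex once the boundary has gcd(3,0) + gcd(2,8) + gcd(1,8) = 3+2+1 = 6.
Scaling by 2 multiplies the area by 2² = 4 (so the new area is 48) and multiplies the boundary lattice-point count by 2, giving 12.
By Pick's theorem, the interior count of the dilated polygon is 48 − 12/2 + 1 = 43.

43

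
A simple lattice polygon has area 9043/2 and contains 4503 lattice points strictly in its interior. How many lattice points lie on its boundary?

39

Pick's theorem gives A = I + B/2 − 1, so B = 2(A − I + 1) = 2(9043/2 − 4503 + 1) = 39.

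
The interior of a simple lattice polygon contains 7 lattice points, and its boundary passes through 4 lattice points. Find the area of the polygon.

8

By Pick's theorem, A = I + B/2 − 1 = 7 + 4/2 − 1 = 8.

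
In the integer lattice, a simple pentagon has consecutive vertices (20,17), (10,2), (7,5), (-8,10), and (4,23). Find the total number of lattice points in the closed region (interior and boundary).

Using the shoelace formula, 2A = |[20·2 − 10·17] + [10·5 − 7·2] + [7·10 − (-8)·5] + [(-8)·23 − 4·10] + [4·17 − 20·23]| = 600, so the area is 300.
Along each edge there are gcd(|Δx|,|Δy|)+1 lattice points, so counting each shared vertex once the boundary has gcd(10,15) + gcd(3,3) + gcd(15,5) + gcd(12,13) + gcd(16,6) = 5+3+5+1+2 = 16.
Pick's theorem gives I = A − B/2 + 1 = 300 − 16/2 + 1 = 293, so the closed region contains I + B = 293 + 16 = 309 lattice points.

309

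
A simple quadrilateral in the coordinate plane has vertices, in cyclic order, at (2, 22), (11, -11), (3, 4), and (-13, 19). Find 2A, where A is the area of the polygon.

Using the shoelace formula, 2A = |[2·(-11) − 11·22] + [11·4 − 3·(-11)] + [3·19 − (-13)·4] + [(-13)·22 − 2·19]| = 402, so the area is 201.

402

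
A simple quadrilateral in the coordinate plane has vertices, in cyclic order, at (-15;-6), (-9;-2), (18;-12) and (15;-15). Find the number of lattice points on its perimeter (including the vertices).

Summing gcd(|Δx|,|Δy|) over the edges gives the boundary count: gcd(6,4) + gcd(27,10) + gcd(3,3) + gcd(30,9) = 2+1+3+3 = 9.

9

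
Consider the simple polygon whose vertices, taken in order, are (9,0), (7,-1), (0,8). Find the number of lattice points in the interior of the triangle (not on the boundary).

12

Using the shoelace formula, 2A = |(9·(-1) − 7·0) + (7·8 − 0·(-1)) + (0·0 − 9·8)| = 25, so the area is 25/2.
Summing gcd(|Δx|,|Δy|) over the edges gives the boundary count: gcd(2,1) + gcd(7,9) + gcd(9,8) = 1+1+1 = 3.
Pick's theorem gives I = A − B/2 + 1 = 25/2 − 3/2 + 1 = 12.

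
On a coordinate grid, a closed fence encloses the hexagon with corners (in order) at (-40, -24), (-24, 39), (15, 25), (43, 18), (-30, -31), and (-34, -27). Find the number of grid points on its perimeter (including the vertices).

17

Along each edge there are gcd(|Δx|,|Δy|)+1 lattice points, so counting each shared vertex once the boundary has gcd(16,63) + gcd(39,14) + gcd(28,7) + gcd(73,49) + gcd(4,4) + gcd(6,3) = 1+1+7+1+4+3 = 17.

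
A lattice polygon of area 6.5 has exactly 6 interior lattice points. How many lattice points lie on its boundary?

Pick's theorem gives A = I + B/2 − 1, so B = 2(A − I + 1) = 2(6.5 − 6 + 1) = 3.

3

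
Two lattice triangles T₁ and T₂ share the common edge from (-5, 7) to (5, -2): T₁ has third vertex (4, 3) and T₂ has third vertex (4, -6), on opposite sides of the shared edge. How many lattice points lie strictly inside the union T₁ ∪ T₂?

44

The union is the simple quadrilateral with vertices (-5, 7), (4, 3), (5, -2), (4, -6) in order.
The shoelace formula gives twice the area as |((-5)·3 − 4·7) + (4·(-2) − 5·3) + (5·(-6) − 4·(-2)) + (4·7 − (-5)·(-6))| = 90, so the area is 45.
Along each edge there are gcd(|Δx|,|Δy|)+1 lattice points, so counting each shared vertex once the boundary has gcd(9,4) + gcd(1,5) + gcd(1,4) + gcd(9,13) = 1+1+1+1 = 4.
By Pick's theorem I = A − B/2 + 1 = 45 − 4/2 + 1 = 44.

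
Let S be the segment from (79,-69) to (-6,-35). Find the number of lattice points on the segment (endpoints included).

18

The number of lattice points on a segment between lattice points is gcd(|Δx|,|Δy|) + 1 = gcd(85,34) + 1 = 17 + 1 = 18.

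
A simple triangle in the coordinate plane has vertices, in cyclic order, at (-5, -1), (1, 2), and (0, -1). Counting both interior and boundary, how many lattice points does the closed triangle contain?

13

The shoelace formula gives twice the area as |[(-5)·2 − 1·(-1)] + [1·(-1) − 0·2] + [0·(-1) − (-5)·(-1)]| = 15, so the area is 7.5.
Summing gcd(|Δx|,|Δy|) over the edges gives the boundary count: gcd(6,3) + gcd(1,3) + gcd(5,0) = 3+1+5 = 9.
Pick's theorem gives I = A − B/2 + 1 = 7.5 − 9/2 + 1 = 4, so the closed region contains I + B = 4 + 9 = 13 lattice points.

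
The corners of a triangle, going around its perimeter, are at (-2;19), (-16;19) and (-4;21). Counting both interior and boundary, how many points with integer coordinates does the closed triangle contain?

24

By the shoelace formula, twice the signed area is |[(-2)·19 − (-16)·19] + [(-16)·21 − (-4)·19] + [(-4)·19 − (-2)·21]| = 28, so the area is 14.
Summing gcd(|Δx|,|Δy|) over the edges gives the boundary count: gcd(14,0) + gcd(12,2) + gcd(2,2) = 14+2+2 = 18.
Pick's theorem gives I = A − B/2 + 1 = 14 − 18/2 + 1 = 6, so the closed region contains I + B = 6 + 18 = 24 lattice points.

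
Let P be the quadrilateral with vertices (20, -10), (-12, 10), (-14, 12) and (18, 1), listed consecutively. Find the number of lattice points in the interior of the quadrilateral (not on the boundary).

174

By the shoelace formula, twice the signed area is |(20·10 − (-12)·(-10)) + ((-12)·12 − (-14)·10) + ((-14)·1 − 18·12) + (18·(-10) − 20·1)| = 354, so the area is 177.
Summing gcd(|Δx|,|Δy|) over the edges gives the boundary count: gcd(32,20) + gcd(2,2) + gcd(32,11) + gcd(2,11) = 4+2+1+1 = 8.
Pick's theorem gives I = A − B/2 + 1 = 177 − 8/2 + 1 = 174.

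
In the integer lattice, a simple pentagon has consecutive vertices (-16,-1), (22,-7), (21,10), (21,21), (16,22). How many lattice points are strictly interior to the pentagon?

590

The shoelace formula gives twice the area as |[(-16)·(-7) − 22·(-1)] + [22·10 − 21·(-7)] + [21·21 − 21·10] + [21·22 − 16·21] + [16·(-1) − (-16)·22]| = 1194, so the area is 597.
The number of boundary lattice points is Σ gcd(|Δx|,|Δy|) = gcd(38,6) + gcd(1,17) + gcd(0,11) + gcd(5,1) + gcd(32,23) = 2+1+11+1+1 = 16.
Pick's theorem gives I = A − B/2 + 1 = 597 − 16/2 + 1 = 590.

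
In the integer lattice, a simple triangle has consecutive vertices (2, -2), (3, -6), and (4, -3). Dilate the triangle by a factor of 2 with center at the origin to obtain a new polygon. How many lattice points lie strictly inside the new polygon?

12

By the shoelace formula, twice the signed area is |[2·(-6) − 3·(-2)] + [3·(-3) − 4·(-6)] + [4·(-2) − 2·(-3)]| = 7, so the area is 3.5.
Along each edge there are gcd(|Δx|,|Δy|)+1 lattice points, so counting each shared vertex once the boundary has gcd(1,4) + gcd(1,3) + gcd(2,1) = 1+1+1 = 3.
Scaling by 2 multiplies the area by 2² = 4 (so the new area is 14) and multiplies the boundary lattice-point count by 2, giving 6.
By Pick's theorem, the interior count of the dilated polygon is 14 − 6/2 + 1 = 12.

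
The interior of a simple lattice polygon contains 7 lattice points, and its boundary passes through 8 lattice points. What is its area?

By Pick's theorem, A = I + B/2 − 1 = 7 + 8/2 − 1 = 10.

10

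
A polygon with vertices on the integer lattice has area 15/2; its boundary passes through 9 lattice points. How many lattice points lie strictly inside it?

Pick's theorem A = I + B/2 − 1 rearranges to I = A − B/2 + 1 = 15/2 − 9/2 + 1 = 4.

4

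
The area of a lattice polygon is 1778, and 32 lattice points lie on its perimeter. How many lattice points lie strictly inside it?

From Pick's theorem, I = A − B/2 + 1 = 1778 − 32/2 + 1 = 1763.

1763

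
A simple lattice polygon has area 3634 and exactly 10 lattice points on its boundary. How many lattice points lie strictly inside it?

Pick's theorem A = I + B/2 − 1 rearranges to I = A − B/2 + 1 = 3634 − 10/2 + 1 = 3630.

3630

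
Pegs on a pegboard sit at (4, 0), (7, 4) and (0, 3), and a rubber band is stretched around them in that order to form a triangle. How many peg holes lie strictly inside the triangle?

The shoelace formula gives twice the area as |(4·4 − 7·0) + (7·3 − 0·4) + (0·0 − 4·3)| = 25, so the area is 12.5.
Along each edge there are gcd(|Δx|,|Δy|)+1 lattice points, so counting each shared vertex once the boundary has gcd(3,4) + gcd(7,1) + gcd(4,3) = 1+1+1 = 3.
Pick's theorem gives I = A − B/2 + 1 = 12.5 − 3/2 + 1 = 12.

12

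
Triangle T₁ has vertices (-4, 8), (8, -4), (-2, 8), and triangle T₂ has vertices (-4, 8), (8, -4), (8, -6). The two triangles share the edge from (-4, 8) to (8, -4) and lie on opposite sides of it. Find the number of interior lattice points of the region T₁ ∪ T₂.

21

The union is the simple quadrilateral with vertices (-4, 8), (-2, 8), (8, -4), (8, -6) in order.
Using the shoelace formula, 2A = |[(-4)·8 − (-2)·8] + [(-2)·(-4) − 8·8] + [8·(-6) − 8·(-4)] + [8·8 − (-4)·(-6)]| = 48, so the area is 24.
Along each edge there are gcd(|Δx|,|Δy|)+1 lattice points, so counting each shared vertex once the boundary has gcd(2,0) + gcd(10,12) + gcd(0,2) + gcd(12,14) = 2+2+2+2 = 8.
By Pick's theorem I = A − B/2 + 1 = 24 − 8/2 + 1 = 21.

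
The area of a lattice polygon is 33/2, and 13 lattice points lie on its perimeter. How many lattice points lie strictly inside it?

Pick's theorem A = I + B/2 − 1 rearranges to I = A − B/2 + 1 = 33/2 − 13/2 + 1 = 11.

11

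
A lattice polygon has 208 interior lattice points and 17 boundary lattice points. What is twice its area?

Pick's theorem states A = I + B/2 − 1, so A = 208 + 17/2 − 1 = 431/2.
Hence 2A = 431.

431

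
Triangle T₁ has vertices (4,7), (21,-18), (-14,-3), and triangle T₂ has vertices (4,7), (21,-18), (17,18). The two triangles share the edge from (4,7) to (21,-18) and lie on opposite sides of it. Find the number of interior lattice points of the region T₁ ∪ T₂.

561

The union is the simple quadrilateral with vertices (4,7), (-14,-3), (21,-18), (17,18) in order.
Using the shoelace formula, 2A = |[4·(-3) − (-14)·7] + [(-14)·(-18) − 21·(-3)] + [21·18 − 17·(-18)] + [17·7 − 4·18]| = 1132, so the area is 566.
Along each edge there are gcd(|Δx|,|Δy|)+1 lattice points, so counting each shared vertex once the boundary has gcd(18,10) + gcd(35,15) + gcd(4,36) + gcd(13,11) = 2+5+4+1 = 12.
By Pick's theorem I = A − B/2 + 1 = 566 − 12/2 + 1 = 561.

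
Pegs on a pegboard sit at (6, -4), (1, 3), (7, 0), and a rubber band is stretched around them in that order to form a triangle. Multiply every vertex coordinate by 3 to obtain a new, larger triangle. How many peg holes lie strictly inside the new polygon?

115

Using the shoelace formula, 2A = |(6·3 − 1·(-4)) + (1·0 − 7·3) + (7·(-4) − 6·0)| = 27, so the area is 27/2.
The number of boundary lattice points is Σ gcd(|Δx|,|Δy|) = gcd(5,7) + gcd(6,3) + gcd(1,4) = 1+3+1 = 5.
Scaling by 3 multiplies the area by 3² = 9 (so the new area is 243/2) and multiplies the boundary lattice-point count by 3, giving 15.
By Pick's theorem, the interior count of the dilated polygon is 243/2 − 15/2 + 1 = 115.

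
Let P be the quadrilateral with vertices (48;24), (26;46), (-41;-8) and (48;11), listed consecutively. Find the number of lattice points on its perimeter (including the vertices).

37

The number of boundary lattice points is Σ gcd(|Δx|,|Δy|) = gcd(22,22) + gcd(67,54) + gcd(89,19) + gcd(0,13) = 22+1+1+13 = 37.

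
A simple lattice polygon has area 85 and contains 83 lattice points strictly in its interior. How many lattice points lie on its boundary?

6

Pick's theorem gives A = I + B/2 − 1, so B = 2(A − I + 1) = 2(85 − 83 + 1) = 6.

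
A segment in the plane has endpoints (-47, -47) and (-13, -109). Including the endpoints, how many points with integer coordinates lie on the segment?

3

The number of lattice points on a segment between lattice points is gcd(|Δx|,|Δy|) + 1 = gcd(34,62) + 1 = 2 + 1 = 3.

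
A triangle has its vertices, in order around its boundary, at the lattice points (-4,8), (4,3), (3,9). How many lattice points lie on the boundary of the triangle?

Along each edge there are gcd(|Δx|,|Δy|)+1 lattice points, so counting each shared vertex once the boundary has gcd(8,5) + gcd(1,6) + gcd(7,1) = 1+1+1 = 3.

3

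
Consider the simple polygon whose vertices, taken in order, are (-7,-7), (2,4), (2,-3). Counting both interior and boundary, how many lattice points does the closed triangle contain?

37

The shoelace formula gives twice the area as |[(-7)·4 − 2·(-7)] + [2·(-3) − 2·4] + [2·(-7) − (-7)·(-3)]| = 63, so the area is 63/2.
Along each edge there are gcd(|Δx|,|Δy|)+1 lattice points, so counting each shared vertex once the boundary has gcd(9,11) + gcd(0,7) + gcd(9,4) = 1+7+1 = 9.
Pick's theorem gives I = A − B/2 + 1 = 63/2 − 9/2 + 1 = 28, so the closed region contains I + B = 28 + 9 = 37 lattice points.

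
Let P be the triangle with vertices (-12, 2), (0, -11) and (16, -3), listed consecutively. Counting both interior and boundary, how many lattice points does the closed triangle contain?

158

By the shoelace formula, twice the signed area is |[(-12)·(-11) − 0·2] + [0·(-3) − 16·(-11)] + [16·2 − (-12)·(-3)]| = 304, so the area is 152.
Along each edge there are gcd(|Δx|,|Δy|)+1 lattice points, so counting each shared vertex once the boundary has gcd(12,13) + gcd(16,8) + gcd(28,5) = 1+8+1 = 10.
Pick's theorem gives I = A − B/2 + 1 = 152 − 10/2 + 1 = 148, so the closed region contains I + B = 148 + 10 = 158 lattice points.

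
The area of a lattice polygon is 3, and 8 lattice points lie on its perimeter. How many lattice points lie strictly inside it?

Pick's theorem A = I + B/2 − 1 rearranges to I = A − B/2 + 1 = 3 − 8/2 + 1 = 0.

0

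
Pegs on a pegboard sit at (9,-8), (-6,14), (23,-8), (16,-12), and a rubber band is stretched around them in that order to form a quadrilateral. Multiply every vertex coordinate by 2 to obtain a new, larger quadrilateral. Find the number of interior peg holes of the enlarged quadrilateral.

By the shoelace formula, twice the signed area is |[9·14 − (-6)·(-8)] + [(-6)·(-8) − 23·14] + [23·(-12) − 16·(-8)] + [16·(-8) − 9·(-12)]| = 364, so the area is 182.
Summing gcd(|Δx|,|Δy|) over the edges gives the boundary count: gcd(15,22) + gcd(29,22) + gcd(7,4) + gcd(7,4) = 1+1+1+1 = 4.
Scaling by 2 multiplies the area by 2² = 4 (so the new area is 728) and multiplies the boundary lattice-point count by 2, giving 8.
By Pick's theorem, the interior count of the dilated polygon is 728 − 8/2 + 1 = 725.

725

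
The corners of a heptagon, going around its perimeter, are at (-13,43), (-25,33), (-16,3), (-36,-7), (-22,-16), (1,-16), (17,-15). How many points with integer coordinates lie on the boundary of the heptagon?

Summing gcd(|Δx|,|Δy|) over the edges gives the boundary count: gcd(12,10) + gcd(9,30) + gcd(20,10) + gcd(14,9) + gcd(23,0) + gcd(16,1) + gcd(30,58) = 2+3+10+1+23+1+2 = 42.

42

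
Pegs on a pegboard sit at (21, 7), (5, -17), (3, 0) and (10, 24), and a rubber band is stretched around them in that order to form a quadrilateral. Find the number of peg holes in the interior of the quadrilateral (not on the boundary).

347

The shoelace formula gives twice the area as |[21·(-17) − 5·7] + [5·0 − 3·(-17)] + [3·24 − 10·0] + [10·7 − 21·24]| = 703, so the area is 351.5.
Along each edge there are gcd(|Δx|,|Δy|)+1 lattice points, so counting each shared vertex once the boundary has gcd(16,24) + gcd(2,17) + gcd(7,24) + gcd(11,17) = 8+1+1+1 = 11.
Pick's theorem gives I = A − B/2 + 1 = 351.5 − 11/2 + 1 = 347.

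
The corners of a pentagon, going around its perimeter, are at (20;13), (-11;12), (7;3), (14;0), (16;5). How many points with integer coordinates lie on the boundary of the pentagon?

The number of boundary lattice points is Σ gcd(|Δx|,|Δy|) = gcd(31,1) + gcd(18,9) + gcd(7,3) + gcd(2,5) + gcd(4,8) = 1+9+1+1+4 = 16.

16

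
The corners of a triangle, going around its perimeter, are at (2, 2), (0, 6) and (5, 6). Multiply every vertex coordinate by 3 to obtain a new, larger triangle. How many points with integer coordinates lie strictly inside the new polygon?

79

The shoelace formula gives twice the area as |(2·6 − 0·2) + (0·6 − 5·6) + (5·2 − 2·6)| = 20, so the area is 10.
Summing gcd(|Δx|,|Δy|) over the edges gives the boundary count: gcd(2,4) + gcd(5,0) + gcd(3,4) = 2+5+1 = 8.
Scaling by 3 multiplies the area by 3² = 9 (so the new area is 90) and multiplies the boundary lattice-point count by 3, giving 24.
By Pick's theorem, the interior count of the dilated polygon is 90 − 24/2 + 1 = 79.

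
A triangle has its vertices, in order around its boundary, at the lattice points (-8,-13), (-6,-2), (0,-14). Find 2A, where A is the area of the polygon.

By the shoelace formula, twice the signed area is |[(-8)·(-2) − (-6)·(-13)] + [(-6)·(-14) − 0·(-2)] + [0·(-13) − (-8)·(-14)]| = 90, so the area is 45.

90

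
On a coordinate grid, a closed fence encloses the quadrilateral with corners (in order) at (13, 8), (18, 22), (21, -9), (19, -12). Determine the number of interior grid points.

Using the shoelace formula, 2A = |(13·22 − 18·8) + (18·(-9) − 21·22) + (21·(-12) − 19·(-9)) + (19·8 − 13·(-12))| = 255, so the area is 127.5.
Summing gcd(|Δx|,|Δy|) over the edges gives the boundary count: gcd(5,14) + gcd(3,31) + gcd(2,3) + gcd(6,20) = 1+1+1+2 = 5.
Pick's theorem gives I = A − B/2 + 1 = 127.5 − 5/2 + 1 = 126.

126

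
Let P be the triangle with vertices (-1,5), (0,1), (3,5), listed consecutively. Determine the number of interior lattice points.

6

The shoelace formula gives twice the area as |((-1)·1 − 0·5) + (0·5 − 3·1) + (3·5 − (-1)·5)| = 16, so the area is 8.
The number of boundary lattice points is Σ gcd(|Δx|,|Δy|) = gcd(1,4) + gcd(3,4) + gcd(4,0) = 1+1+4 = 6.
By Pick's theorem A = I + B/2 − 1, so I = 8 − 6/2 + 1 = 6.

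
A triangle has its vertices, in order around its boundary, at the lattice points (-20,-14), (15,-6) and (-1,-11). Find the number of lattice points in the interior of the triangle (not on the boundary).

The shoelace formula gives twice the area as |[(-20)·(-6) − 15·(-14)] + [15·(-11) − (-1)·(-6)] + [(-1)·(-14) − (-20)·(-11)]| = 47, so the area is 23.5.
Summing gcd(|Δx|,|Δy|) over the edges gives the boundary count: gcd(35,8) + gcd(16,5) + gcd(19,3) = 1+1+1 = 3.
Pick's theorem gives I = A − B/2 + 1 = 23.5 − 3/2 + 1 = 23.

23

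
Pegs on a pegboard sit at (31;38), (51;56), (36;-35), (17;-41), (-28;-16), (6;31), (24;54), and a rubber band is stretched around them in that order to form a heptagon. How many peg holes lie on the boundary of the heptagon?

12

The number of boundary lattice points is Σ gcd(|Δx|,|Δy|) = gcd(20,18) + gcd(15,91) + gcd(19,6) + gcd(45,25) + gcd(34,47) + gcd(18,23) + gcd(7,16) = 2+1+1+5+1+1+1 = 12.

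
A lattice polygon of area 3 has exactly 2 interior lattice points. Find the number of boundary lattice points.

Pick's theorem gives A = I + B/2 − 1, so B = 2(A − I + 1) = 2(3 − 2 + 1) = 4.

4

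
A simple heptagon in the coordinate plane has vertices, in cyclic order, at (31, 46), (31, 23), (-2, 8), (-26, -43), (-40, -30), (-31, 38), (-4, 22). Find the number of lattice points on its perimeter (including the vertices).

33

Along each edge there are gcd(|Δx|,|Δy|)+1 lattice points, so counting each shared vertex once the boundary has gcd(0,23) + gcd(33,15) + gcd(24,51) + gcd(14,13) + gcd(9,68) + gcd(27,16) + gcd(35,24) = 23+3+3+1+1+1+1 = 33.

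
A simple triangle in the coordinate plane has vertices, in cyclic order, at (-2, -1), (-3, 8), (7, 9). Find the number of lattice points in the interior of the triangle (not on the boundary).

By the shoelace formula, twice the signed area is |((-2)·8 − (-3)·(-1)) + ((-3)·9 − 7·8) + (7·(-1) − (-2)·9)| = 91, so the area is 45.5.
Summing gcd(|Δx|,|Δy|) over the edges gives the boundary count: gcd(1,9) + gcd(10,1) + gcd(9,10) = 1+1+1 = 3.
Pick's theorem gives I = A − B/2 + 1 = 45.5 − 3/2 + 1 = 45.

45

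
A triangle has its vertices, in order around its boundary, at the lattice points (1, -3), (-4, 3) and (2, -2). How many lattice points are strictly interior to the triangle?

5

The shoelace formula gives twice the area as |(1·3 − (-4)·(-3)) + ((-4)·(-2) − 2·3) + (2·(-3) − 1·(-2))| = 11, so the area is 5.5.
The number of boundary lattice points is Σ gcd(|Δx|,|Δy|) = gcd(5,6) + gcd(6,5) + gcd(1,1) = 1+1+1 = 3.
Pick's theorem gives I = A − B/2 + 1 = 5.5 − 3/2 + 1 = 5.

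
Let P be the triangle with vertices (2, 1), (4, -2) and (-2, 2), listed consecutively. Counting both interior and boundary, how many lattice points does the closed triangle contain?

8

By the shoelace formula, twice the signed area is |[2·(-2) − 4·1] + [4·2 − (-2)·(-2)] + [(-2)·1 − 2·2]| = 10, so the area is 5.
Summing gcd(|Δx|,|Δy|) over the edges gives the boundary count: gcd(2,3) + gcd(6,4) + gcd(4,1) = 1+2+1 = 4.
Pick's theorem gives I = A − B/2 + 1 = 5 − 4/2 + 1 = 4, so the closed region contains I + B = 4 + 4 = 8 lattice points.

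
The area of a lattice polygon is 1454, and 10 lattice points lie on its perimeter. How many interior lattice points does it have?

From Pick's theorem, I = A − B/2 + 1 = 1454 − 10/2 + 1 = 1450.

1450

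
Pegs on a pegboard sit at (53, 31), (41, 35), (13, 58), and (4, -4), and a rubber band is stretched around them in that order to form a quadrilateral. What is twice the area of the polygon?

2559

Using the shoelace formula, 2A = |[53·35 − 41·31] + [41·58 − 13·35] + [13·(-4) − 4·58] + [4·31 − 53·(-4)]| = 2559, so the area is 1279.5.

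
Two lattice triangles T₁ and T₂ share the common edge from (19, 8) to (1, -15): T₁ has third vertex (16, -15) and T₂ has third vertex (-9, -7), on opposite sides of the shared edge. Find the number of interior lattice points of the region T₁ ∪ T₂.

The union is the simple quadrilateral with vertices (19, 8), (16, -15), (1, -15), (-9, -7) in order.
Using the shoelace formula, 2A = |[19·(-15) − 16·8] + [16·(-15) − 1·(-15)] + [1·(-7) − (-9)·(-15)] + [(-9)·8 − 19·(-7)]| = 719, so the area is 359.5.
Summing gcd(|Δx|,|Δy|) over the edges gives the boundary count: gcd(3,23) + gcd(15,0) + gcd(10,8) + gcd(28,15) = 1+15+2+1 = 19.
By Pick's theorem I = A − B/2 + 1 = 359.5 − 19/2 + 1 = 351.

351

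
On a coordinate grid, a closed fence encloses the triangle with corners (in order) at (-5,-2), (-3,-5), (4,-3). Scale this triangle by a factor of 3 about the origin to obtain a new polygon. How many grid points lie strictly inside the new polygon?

The shoelace formula gives twice the area as |[(-5)·(-5) − (-3)·(-2)] + [(-3)·(-3) − 4·(-5)] + [4·(-2) − (-5)·(-3)]| = 25, so the area is 12.5.
Along each edge there are gcd(|Δx|,|Δy|)+1 lattice points, so counting each shared vertex once the boundary has gcd(2,3) + gcd(7,2) + gcd(9,1) = 1+1+1 = 3.
Scaling by 3 multiplies the area by 3² = 9 (so the new area is 112.5) and multiplies the boundary lattice-point count by 3, giving 9.
By Pick's theorem, the interior count of the dilated polygon is 112.5 − 9/2 + 1 = 109.

109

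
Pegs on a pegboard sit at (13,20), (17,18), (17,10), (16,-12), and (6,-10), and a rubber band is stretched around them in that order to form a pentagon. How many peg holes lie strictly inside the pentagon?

The shoelace formula gives twice the area as |(13·18 − 17·20) + (17·10 − 17·18) + (17·(-12) − 16·10) + (16·(-10) − 6·(-12)) + (6·20 − 13·(-10))| = 444, so the area is 222.
Along each edge there are gcd(|Δx|,|Δy|)+1 lattice points, so counting each shared vertex once the boundary has gcd(4,2) + gcd(0,8) + gcd(1,22) + gcd(10,2) + gcd(7,30) = 2+8+1+2+1 = 14.
Pick's theorem gives I = A − B/2 + 1 = 222 − 14/2 + 1 = 216.

216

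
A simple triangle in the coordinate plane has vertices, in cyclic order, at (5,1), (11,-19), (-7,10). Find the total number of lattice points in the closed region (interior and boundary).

By the shoelace formula, twice the signed area is |[5·(-19) − 11·1] + [11·10 − (-7)·(-19)] + [(-7)·1 − 5·10]| = 186, so the area is 93.
The number of boundary lattice points is Σ gcd(|Δx|,|Δy|) = gcd(6,20) + gcd(18,29) + gcd(12,9) = 2+1+3 = 6.
Pick's theorem gives I = A − B/2 + 1 = 93 − 6/2 + 1 = 91, so the closed region contains I + B = 91 + 6 = 97 lattice points.

97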